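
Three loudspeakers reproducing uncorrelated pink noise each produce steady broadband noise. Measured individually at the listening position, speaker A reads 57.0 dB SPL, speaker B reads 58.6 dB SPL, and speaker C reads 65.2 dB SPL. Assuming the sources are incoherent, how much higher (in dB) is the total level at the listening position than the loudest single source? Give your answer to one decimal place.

Uncorrelated sources add in intensity (power), not in dB.
L_total = 10·log₁₀(10^(57.0/10) + 10^(58.6/10) + 10^(65.2/10)) = 66.57 dB SPL.
Excess over the loudest (65.2 dB): 66.57 − 65.2 = 1.4 dB.

1.4 dB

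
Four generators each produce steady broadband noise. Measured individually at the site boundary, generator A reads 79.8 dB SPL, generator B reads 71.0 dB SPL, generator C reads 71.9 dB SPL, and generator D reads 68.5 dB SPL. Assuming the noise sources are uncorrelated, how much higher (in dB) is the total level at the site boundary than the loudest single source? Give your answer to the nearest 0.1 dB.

1.4 dB

Uncorrelated sources add in intensity (power), not in dB.
L_total = 10·log₁₀(10^(79.8/10) + 10^(71.0/10) + 10^(71.9/10) + 10^(68.5/10)) = 81.16 dB SPL.
Excess over the loudest (79.8 dB): 81.16 − 79.8 = 1.4 dB.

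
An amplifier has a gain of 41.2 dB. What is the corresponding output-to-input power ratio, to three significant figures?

Power ratio = 10^(dB/10).
10^(41.2/10) = 10^(4.120) = 13200.

13200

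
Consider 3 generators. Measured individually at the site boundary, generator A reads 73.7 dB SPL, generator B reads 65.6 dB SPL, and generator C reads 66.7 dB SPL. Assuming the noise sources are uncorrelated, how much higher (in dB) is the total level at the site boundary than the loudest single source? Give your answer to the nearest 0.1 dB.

1.3 dB

Add the sources as powers (linear), then convert back to dB:
L_total = 10·log₁₀(10^(73.7/10) + 10^(65.6/10) + 10^(66.7/10)) = 75.02 dB SPL.
Excess over the loudest (73.7 dB): 75.02 − 73.7 = 1.3 dB.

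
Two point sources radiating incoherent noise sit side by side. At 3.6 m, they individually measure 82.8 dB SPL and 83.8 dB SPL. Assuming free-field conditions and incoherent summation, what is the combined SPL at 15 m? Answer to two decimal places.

73.94 dB SPL

Combined at 3.6 m: 10·log₁₀(10^(82.8/10)+10^(83.8/10)) = 86.339 dB SPL.
Then apply −20·log₁₀(15/3.6) = -12.396 dB → 73.94 dB SPL.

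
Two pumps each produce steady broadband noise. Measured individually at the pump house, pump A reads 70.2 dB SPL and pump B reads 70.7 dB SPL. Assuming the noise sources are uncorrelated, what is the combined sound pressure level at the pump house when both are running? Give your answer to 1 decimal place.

Add the sources as powers (linear), then convert back to dB:
L_total = 10·log₁₀(10^(70.2/10) + 10^(70.7/10)) = 10·log₁₀(22220000) = 73.5 dB SPL.

73.5 dB SPL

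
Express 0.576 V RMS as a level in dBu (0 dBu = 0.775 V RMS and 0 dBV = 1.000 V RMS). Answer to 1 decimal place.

dBu = 20·log₁₀(V / 0.775 V).
20·log₁₀(0.576/0.775) = -2.6 dBu.

-2.6 dBu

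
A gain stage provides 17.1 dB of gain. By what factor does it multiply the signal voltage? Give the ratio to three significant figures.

7.16

Voltage ratio = 10^(dB/20).
10^(17.1/20) = 10^(0.8550) = 7.16.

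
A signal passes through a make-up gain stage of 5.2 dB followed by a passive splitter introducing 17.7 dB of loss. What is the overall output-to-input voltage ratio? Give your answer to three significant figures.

Net gain = 5.2 + (−17.7) = -12.5 dB.
Voltage ratio = 10^(-12.5/20) = 0.237.

0.237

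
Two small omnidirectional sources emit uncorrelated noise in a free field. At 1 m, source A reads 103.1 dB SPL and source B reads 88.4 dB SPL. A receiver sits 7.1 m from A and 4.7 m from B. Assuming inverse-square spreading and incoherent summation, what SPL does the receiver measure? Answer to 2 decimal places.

86.40 dB SPL

At the listener: L_A = 103.1 − 20·log₁₀(7.1) = 86.075 dB; L_B = 88.4 − 20·log₁₀(4.7) = 74.958 dB.
Combined: 10·log₁₀(10^(86.075/10)+10^(74.958/10)) = 86.40 dB SPL.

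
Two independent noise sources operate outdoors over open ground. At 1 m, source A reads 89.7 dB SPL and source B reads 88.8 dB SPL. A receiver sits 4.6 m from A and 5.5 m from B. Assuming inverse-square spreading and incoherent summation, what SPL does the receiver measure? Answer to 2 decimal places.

78.40 dB SPL

At the listener: L_A = 89.7 − 20·log₁₀(4.6) = 76.445 dB; L_B = 88.8 − 20·log₁₀(5.5) = 73.993 dB.
Combined: 10·log₁₀(10^(76.445/10)+10^(73.993/10)) = 78.40 dB SPL.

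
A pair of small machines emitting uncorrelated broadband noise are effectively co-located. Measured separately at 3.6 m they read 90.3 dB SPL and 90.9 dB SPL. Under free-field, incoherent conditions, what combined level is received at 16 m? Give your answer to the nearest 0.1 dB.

80.7 dB SPL

Combined at 3.6 m: 10·log₁₀(10^(90.3/10)+10^(90.9/10)) = 93.62 dB SPL.
Then apply −20·log₁₀(16/3.6) = -12.96 dB → 80.7 dB SPL.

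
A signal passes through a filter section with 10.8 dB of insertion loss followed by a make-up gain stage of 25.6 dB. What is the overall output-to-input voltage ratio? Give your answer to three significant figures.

Net gain = (−10.8) + 25.6 = 14.8 dB.
Voltage ratio = 10^(14.8/20) = 5.50.

5.50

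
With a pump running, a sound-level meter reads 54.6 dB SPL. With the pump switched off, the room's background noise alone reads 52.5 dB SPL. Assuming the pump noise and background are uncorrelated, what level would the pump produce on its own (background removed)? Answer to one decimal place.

Remove the background by subtracting linear intensities:
L_src = 10·log₁₀(10^(54.6/10) − 10^(52.5/10)) = 10·log₁₀(110600) = 50.4 dB SPL.

50.4 dB SPL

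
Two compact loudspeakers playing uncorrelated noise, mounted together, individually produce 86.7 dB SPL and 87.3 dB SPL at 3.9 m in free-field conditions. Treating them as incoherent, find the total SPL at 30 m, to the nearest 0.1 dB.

Combined at 3.9 m: 10·log₁₀(10^(86.7/10)+10^(87.3/10)) = 90.02 dB SPL.
Then apply −20·log₁₀(30/3.9) = -17.72 dB → 72.3 dB SPL.

72.3 dB SPL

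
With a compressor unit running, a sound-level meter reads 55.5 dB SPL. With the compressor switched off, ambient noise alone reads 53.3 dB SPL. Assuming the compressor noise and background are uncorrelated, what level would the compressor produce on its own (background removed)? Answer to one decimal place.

Subtract intensities: L_src = 10·log₁₀(10^(L_total/10) − 10^(L_bg/10)).
L_src = 10·log₁₀(10^(55.5/10) − 10^(53.3/10)) = 10·log₁₀(141000) = 51.5 dB SPL.

51.5 dB SPL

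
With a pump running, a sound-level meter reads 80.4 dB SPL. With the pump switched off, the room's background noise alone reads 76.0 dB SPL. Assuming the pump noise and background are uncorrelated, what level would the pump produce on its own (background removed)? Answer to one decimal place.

78.4 dB SPL

Subtract intensities: L_src = 10·log₁₀(10^(L_total/10) − 10^(L_bg/10)).
L_src = 10·log₁₀(10^(80.4/10) − 10^(76.0/10)) = 10·log₁₀(69840000) = 78.4 dB SPL.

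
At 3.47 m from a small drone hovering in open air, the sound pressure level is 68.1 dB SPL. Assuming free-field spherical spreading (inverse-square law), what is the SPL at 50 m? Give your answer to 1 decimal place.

For a point source in a free field, ΔL = −20·log₁₀(d₂/d₁).
ΔL = −20·log₁₀(50/3.47) = -23.17 dB, so L₂ = 68.1 + (-23.17) = 44.9 dB SPL.

44.9 dB SPL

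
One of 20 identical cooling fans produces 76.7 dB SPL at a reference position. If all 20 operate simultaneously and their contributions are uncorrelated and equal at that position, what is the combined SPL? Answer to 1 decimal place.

20 equal incoherent sources raise the level by 10·log₁₀(20) = 13.01 dB.
L_total = 76.7 + 13.01 = 89.7 dB SPL.

89.7 dB SPL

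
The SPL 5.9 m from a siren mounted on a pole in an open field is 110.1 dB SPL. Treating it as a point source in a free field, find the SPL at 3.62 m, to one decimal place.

114.3 dB SPL

Free-field point source: level drops by 20·log₁₀ of the distance ratio.
ΔL = −20·log₁₀(3.62/5.9) = 4.24 dB, so L₂ = 110.1 + (4.24) = 114.3 dB SPL.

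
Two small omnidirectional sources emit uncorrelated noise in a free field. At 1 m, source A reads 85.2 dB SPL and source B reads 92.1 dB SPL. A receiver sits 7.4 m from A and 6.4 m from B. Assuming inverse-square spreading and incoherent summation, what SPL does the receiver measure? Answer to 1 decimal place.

At the listener: L_A = 85.2 − 20·log₁₀(7.4) = 67.82 dB; L_B = 92.1 − 20·log₁₀(6.4) = 75.98 dB.
Combined: 10·log₁₀(10^(67.82/10)+10^(75.98/10)) = 76.6 dB SPL.

76.6 dB SPL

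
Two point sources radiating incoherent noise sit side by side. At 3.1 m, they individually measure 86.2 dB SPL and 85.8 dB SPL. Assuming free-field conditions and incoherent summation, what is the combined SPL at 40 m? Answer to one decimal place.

66.8 dB SPL

Combined at 3.1 m: 10·log₁₀(10^(86.2/10)+10^(85.8/10)) = 89.01 dB SPL.
Then apply −20·log₁₀(40/3.1) = -22.21 dB → 66.8 dB SPL.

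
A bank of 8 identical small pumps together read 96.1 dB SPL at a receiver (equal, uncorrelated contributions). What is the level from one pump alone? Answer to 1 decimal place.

8 equal incoherent sources add 10·log₁₀(8) = 9.03 dB over one source.
L_one = 96.1 − 9.03 = 87.1 dB SPL.

87.1 dB SPL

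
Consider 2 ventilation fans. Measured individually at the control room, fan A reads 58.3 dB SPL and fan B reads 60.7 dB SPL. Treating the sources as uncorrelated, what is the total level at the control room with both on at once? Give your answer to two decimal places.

Incoherent sources sum as intensities:
L_total = 10·log₁₀(10^(58.3/10) + 10^(60.7/10)) = 10·log₁₀(1851000) = 62.67 dB SPL.

62.67 dB SPL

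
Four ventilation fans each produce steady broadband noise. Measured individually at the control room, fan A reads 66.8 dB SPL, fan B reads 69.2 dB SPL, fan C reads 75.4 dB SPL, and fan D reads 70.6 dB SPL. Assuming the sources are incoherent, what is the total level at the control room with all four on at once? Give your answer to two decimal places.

77.73 dB SPL

Uncorrelated sources add in intensity (power), not in dB.
L_total = 10·log₁₀(10^(66.8/10) + 10^(69.2/10) + 10^(75.4/10) + 10^(70.6/10)) = 10·log₁₀(59260000) = 77.73 dB SPL.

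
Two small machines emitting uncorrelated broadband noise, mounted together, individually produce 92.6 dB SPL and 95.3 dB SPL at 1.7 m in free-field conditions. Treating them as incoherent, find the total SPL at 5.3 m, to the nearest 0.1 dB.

Combined at 1.7 m: 10·log₁₀(10^(92.6/10)+10^(95.3/10)) = 97.17 dB SPL.
Then apply −20·log₁₀(5.3/1.7) = -9.88 dB → 87.3 dB SPL.

87.3 dB SPL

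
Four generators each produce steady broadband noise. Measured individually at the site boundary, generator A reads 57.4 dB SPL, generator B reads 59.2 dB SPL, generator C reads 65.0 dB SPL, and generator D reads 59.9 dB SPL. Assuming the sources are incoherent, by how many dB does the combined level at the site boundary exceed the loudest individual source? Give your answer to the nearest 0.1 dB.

2.4 dB

Incoherent sources sum as intensities:
L_total = 10·log₁₀(10^(57.4/10) + 10^(59.2/10) + 10^(65.0/10) + 10^(59.9/10)) = 67.42 dB SPL.
Excess over the loudest (65.0 dB): 67.42 − 65.0 = 2.4 dB.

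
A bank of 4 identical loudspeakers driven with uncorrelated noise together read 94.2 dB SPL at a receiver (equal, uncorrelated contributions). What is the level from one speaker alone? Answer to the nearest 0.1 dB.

88.2 dB SPL

4 equal incoherent sources add 10·log₁₀(4) = 6.02 dB over one source.
L_one = 94.2 − 6.02 = 88.2 dB SPL.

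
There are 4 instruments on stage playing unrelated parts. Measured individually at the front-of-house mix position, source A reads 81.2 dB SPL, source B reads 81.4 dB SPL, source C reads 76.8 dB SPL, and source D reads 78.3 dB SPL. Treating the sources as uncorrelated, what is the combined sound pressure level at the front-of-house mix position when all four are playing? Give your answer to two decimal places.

85.86 dB SPL

Add the sources as powers (linear), then convert back to dB:
L_total = 10·log₁₀(10^(81.2/10) + 10^(81.4/10) + 10^(76.8/10) + 10^(78.3/10)) = 10·log₁₀(385300000) = 85.86 dB SPL.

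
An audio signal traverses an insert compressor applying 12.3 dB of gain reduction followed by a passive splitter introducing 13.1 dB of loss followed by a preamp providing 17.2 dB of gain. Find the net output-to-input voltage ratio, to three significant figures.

Net gain = (−12.3) + (−13.1) + 17.2 = -8.2 dB.
Voltage ratio = 10^(-8.2/20) = 0.389.

0.389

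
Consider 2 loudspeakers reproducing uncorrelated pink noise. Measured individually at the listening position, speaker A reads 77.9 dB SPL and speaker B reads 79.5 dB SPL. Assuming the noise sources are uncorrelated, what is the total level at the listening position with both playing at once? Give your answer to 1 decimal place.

Add the sources as powers (linear), then convert back to dB:
L_total = 10·log₁₀(10^(77.9/10) + 10^(79.5/10)) = 10·log₁₀(150800000) = 81.8 dB SPL.

81.8 dB SPL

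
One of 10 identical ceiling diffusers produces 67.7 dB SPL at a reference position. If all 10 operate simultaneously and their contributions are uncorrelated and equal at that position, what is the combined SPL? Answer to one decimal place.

10 equal incoherent sources raise the level by 10·log₁₀(10) = 10.00 dB.
L_total = 67.7 + 10.00 = 77.7 dB SPL.

77.7 dB SPL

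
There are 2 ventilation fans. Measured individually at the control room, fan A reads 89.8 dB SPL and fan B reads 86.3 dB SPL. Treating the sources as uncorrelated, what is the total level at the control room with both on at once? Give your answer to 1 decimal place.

Add the sources as powers (linear), then convert back to dB:
L_total = 10·log₁₀(10^(89.8/10) + 10^(86.3/10)) = 10·log₁₀(1382000000) = 91.4 dB SPL.

91.4 dB SPL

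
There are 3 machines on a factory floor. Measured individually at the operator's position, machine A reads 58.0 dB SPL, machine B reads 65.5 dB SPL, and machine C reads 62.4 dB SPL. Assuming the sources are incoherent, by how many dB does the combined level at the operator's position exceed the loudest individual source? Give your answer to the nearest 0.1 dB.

2.2 dB

Uncorrelated sources add in intensity (power), not in dB.
L_total = 10·log₁₀(10^(58.0/10) + 10^(65.5/10) + 10^(62.4/10)) = 67.72 dB SPL.
Excess over the loudest (65.5 dB): 67.72 − 65.5 = 2.2 dB.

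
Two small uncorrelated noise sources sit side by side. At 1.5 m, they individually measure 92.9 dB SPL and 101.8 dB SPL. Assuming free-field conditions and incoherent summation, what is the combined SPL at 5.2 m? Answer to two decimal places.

Combined at 1.5 m: 10·log₁₀(10^(92.9/10)+10^(101.8/10)) = 102.326 dB SPL.
Then apply −20·log₁₀(5.2/1.5) = -10.798 dB → 91.53 dB SPL.

91.53 dB SPL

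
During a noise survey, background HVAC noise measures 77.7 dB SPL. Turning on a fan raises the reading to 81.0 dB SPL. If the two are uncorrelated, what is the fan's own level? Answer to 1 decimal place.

Background correction is a power subtraction:
L_src = 10·log₁₀(10^(81.0/10) − 10^(77.7/10)) = 10·log₁₀(67010000) = 78.3 dB SPL.

78.3 dB SPL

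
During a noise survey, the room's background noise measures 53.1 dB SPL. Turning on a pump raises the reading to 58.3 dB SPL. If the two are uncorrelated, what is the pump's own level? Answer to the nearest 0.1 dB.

56.7 dB SPL

Subtract intensities: L_src = 10·log₁₀(10^(L_total/10) − 10^(L_bg/10)).
L_src = 10·log₁₀(10^(58.3/10) − 10^(53.1/10)) = 10·log₁₀(471900) = 56.7 dB SPL.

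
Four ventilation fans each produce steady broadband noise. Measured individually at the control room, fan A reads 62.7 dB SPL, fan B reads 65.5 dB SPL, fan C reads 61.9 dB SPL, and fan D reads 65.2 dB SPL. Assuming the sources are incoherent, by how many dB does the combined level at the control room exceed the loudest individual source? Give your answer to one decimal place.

Incoherent sources sum as intensities:
L_total = 10·log₁₀(10^(62.7/10) + 10^(65.5/10) + 10^(61.9/10) + 10^(65.2/10)) = 70.12 dB SPL.
Excess over the loudest (65.5 dB): 70.12 − 65.5 = 4.6 dB.

4.6 dB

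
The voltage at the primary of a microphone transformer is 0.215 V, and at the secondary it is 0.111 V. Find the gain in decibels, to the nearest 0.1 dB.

-5.7 dB

Voltage is an amplitude quantity, so gain = 20·log₁₀(V_out/V_in).
20·log₁₀(0.111/0.215) = 20·log₁₀(0.5163) = -5.7 dB.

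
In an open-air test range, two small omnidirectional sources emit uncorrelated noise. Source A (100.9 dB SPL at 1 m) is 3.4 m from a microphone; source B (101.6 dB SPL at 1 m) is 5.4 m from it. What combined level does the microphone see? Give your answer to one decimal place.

At the listener: L_A = 100.9 − 20·log₁₀(3.4) = 90.27 dB; L_B = 101.6 − 20·log₁₀(5.4) = 86.95 dB.
Combined: 10·log₁₀(10^(90.27/10)+10^(86.95/10)) = 91.9 dB SPL.

91.9 dB SPL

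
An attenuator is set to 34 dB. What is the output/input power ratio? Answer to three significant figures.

0.000398

Power ratio = 10^(dB/10).
10^(-34/10) = 10^(-3.400) = 0.000398.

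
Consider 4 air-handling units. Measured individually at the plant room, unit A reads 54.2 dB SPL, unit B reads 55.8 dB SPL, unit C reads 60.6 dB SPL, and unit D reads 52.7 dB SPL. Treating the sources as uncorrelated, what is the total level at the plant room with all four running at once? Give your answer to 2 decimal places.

62.96 dB SPL

Add the sources as powers (linear), then convert back to dB:
L_total = 10·log₁₀(10^(54.2/10) + 10^(55.8/10) + 10^(60.6/10) + 10^(52.7/10)) = 10·log₁₀(1978000) = 62.96 dB SPL.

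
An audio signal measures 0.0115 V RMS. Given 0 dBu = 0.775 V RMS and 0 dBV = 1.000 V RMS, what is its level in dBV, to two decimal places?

-38.79 dBV

dBV = 20·log₁₀(V / 1.000 V).
20·log₁₀(0.0115/1.000) = -38.79 dBV.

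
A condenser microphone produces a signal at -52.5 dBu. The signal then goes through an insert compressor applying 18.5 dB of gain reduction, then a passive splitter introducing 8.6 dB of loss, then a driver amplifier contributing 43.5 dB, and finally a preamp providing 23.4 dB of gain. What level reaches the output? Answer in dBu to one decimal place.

In dB, series stages simply add:
-52.5 − 18.5 − 8.6 + 43.5 + 23.4 = -12.7 dBu.

-12.7 dBu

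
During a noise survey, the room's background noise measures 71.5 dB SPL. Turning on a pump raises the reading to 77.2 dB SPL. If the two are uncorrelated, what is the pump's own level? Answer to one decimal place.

75.8 dB SPL

Subtract intensities: L_src = 10·log₁₀(10^(L_total/10) − 10^(L_bg/10)).
L_src = 10·log₁₀(10^(77.2/10) − 10^(71.5/10)) = 10·log₁₀(38360000) = 75.8 dB SPL.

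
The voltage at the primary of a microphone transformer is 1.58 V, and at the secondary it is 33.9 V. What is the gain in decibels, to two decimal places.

For a voltage ratio, dB = 20·log₁₀(V₂/V₁).
20·log₁₀(33.9/1.58) = 20·log₁₀(21.46) = 26.63 dB.

26.63 dB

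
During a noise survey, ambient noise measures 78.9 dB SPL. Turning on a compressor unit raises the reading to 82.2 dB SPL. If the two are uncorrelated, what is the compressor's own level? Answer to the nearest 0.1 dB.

79.5 dB SPL

Background correction is a power subtraction:
L_src = 10·log₁₀(10^(82.2/10) − 10^(78.9/10)) = 10·log₁₀(88330000) = 79.5 dB SPL.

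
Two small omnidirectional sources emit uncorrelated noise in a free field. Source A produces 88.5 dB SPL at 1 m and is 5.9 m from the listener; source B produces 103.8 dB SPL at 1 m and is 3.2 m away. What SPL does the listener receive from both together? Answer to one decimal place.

At the listener: L_A = 88.5 − 20·log₁₀(5.9) = 73.08 dB; L_B = 103.8 − 20·log₁₀(3.2) = 93.70 dB.
Combined: 10·log₁₀(10^(73.08/10)+10^(93.70/10)) = 93.7 dB SPL.

93.7 dB SPL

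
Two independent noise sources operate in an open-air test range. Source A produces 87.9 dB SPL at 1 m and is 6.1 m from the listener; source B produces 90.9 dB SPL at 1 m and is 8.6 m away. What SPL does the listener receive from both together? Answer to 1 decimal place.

At the listener: L_A = 87.9 − 20·log₁₀(6.1) = 72.19 dB; L_B = 90.9 − 20·log₁₀(8.6) = 72.21 dB.
Combined: 10·log₁₀(10^(72.19/10)+10^(72.21/10)) = 75.2 dB SPL.

75.2 dB SPL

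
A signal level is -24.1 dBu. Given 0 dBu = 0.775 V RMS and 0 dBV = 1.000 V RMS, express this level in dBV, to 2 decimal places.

-26.31 dBV

The offset between the scales is 20·log₁₀(0.775/1.000) = −2.214 dB.
So dBV = -24.1 − 2.214 = -26.31 dBV.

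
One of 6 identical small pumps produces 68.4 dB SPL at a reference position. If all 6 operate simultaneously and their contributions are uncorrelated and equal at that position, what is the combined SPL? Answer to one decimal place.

6 equal incoherent sources raise the level by 10·log₁₀(6) = 7.78 dB.
L_total = 68.4 + 7.78 = 76.2 dB SPL.

76.2 dB SPL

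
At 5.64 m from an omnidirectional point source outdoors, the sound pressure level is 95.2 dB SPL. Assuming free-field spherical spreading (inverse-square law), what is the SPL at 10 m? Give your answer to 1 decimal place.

Inverse-square spreading gives ΔL = −20·log₁₀(d₂/d₁).
ΔL = −20·log₁₀(10/5.64) = -4.97 dB, so L₂ = 95.2 + (-4.97) = 90.2 dB SPL.

90.2 dB SPL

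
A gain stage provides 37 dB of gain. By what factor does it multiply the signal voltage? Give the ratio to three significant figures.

Voltage ratio = 10^(dB/20).
10^(37/20) = 10^(1.850) = 70.8.

70.8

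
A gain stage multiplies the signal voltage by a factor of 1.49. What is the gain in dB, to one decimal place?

3.5 dB

Voltage is an amplitude quantity, so gain = 20·log₁₀(V_out/V_in).
20·log₁₀(1.49) = 3.5 dB.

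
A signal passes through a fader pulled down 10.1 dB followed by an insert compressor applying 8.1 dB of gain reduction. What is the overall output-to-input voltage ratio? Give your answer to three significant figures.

Net gain = (−10.1) + (−8.1) = -18.2 dB.
Voltage ratio = 10^(-18.2/20) = 0.123.

0.123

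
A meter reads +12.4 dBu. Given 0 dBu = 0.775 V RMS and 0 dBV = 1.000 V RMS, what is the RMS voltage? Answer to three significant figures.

3.23 V

V = 0.775 V × 10^(+12.4/20).
= 0.775 × 4.169 = 3.23 V.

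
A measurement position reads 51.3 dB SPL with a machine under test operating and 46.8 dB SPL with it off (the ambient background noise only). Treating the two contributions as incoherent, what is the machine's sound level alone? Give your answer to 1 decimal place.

Background correction is a power subtraction:
L_src = 10·log₁₀(10^(51.3/10) − 10^(46.8/10)) = 10·log₁₀(87030) = 49.4 dB SPL.

49.4 dB SPL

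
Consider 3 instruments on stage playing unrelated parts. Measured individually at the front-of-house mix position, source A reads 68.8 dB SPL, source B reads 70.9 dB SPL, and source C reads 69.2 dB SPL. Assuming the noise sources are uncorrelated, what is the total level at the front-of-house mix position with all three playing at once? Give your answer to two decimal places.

74.50 dB SPL

Add the sources as powers (linear), then convert back to dB:
L_total = 10·log₁₀(10^(68.8/10) + 10^(70.9/10) + 10^(69.2/10)) = 10·log₁₀(28210000) = 74.50 dB SPL.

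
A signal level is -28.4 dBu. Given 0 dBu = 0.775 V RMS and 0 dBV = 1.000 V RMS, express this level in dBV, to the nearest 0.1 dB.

The offset between the scales is 20·log₁₀(0.775/1.000) = −2.214 dB.
So dBV = -28.4 − 2.214 = -30.6 dBV.

-30.6 dBV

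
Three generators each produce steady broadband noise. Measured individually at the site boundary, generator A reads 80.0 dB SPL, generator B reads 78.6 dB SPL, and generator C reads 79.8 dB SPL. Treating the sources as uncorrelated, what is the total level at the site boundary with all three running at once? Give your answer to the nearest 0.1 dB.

84.3 dB SPL

Uncorrelated sources add in intensity (power), not in dB.
L_total = 10·log₁₀(10^(80.0/10) + 10^(78.6/10) + 10^(79.8/10)) = 10·log₁₀(267900000) = 84.3 dB SPL.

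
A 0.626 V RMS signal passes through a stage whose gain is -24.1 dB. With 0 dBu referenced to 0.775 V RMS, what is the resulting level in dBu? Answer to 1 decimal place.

-26.0 dBu

Input level: 20·log₁₀(0.626/0.775) = -1.85 dBu.
Output: -1.85 − 24.1 = -26.0 dBu.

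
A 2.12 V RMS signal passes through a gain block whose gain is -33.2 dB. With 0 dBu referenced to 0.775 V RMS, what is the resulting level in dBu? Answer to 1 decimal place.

-24.5 dBu

Input level: 20·log₁₀(2.12/0.775) = 8.74 dBu.
Output: 8.74 − 33.2 = -24.5 dBu.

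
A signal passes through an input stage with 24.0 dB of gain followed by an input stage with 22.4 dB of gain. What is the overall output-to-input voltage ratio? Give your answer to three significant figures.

209

Net gain = 24.0 + 22.4 = 46.4 dB.
Voltage ratio = 10^(46.4/20) = 209.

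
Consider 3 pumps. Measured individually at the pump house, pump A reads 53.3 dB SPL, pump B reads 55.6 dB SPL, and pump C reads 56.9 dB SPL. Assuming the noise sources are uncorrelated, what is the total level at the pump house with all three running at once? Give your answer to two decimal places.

60.28 dB SPL

Incoherent sources sum as intensities:
L_total = 10·log₁₀(10^(53.3/10) + 10^(55.6/10) + 10^(56.9/10)) = 10·log₁₀(1067000) = 60.28 dB SPL.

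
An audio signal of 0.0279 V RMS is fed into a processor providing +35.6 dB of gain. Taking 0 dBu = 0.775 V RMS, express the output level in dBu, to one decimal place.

Input level: 20·log₁₀(0.0279/0.775) = -28.87 dBu.
Output: -28.87 + 35.6 = +6.7 dBu.

+6.7 dBu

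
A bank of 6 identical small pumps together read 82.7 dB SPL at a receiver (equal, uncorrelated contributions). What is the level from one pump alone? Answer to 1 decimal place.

74.9 dB SPL

6 equal incoherent sources add 10·log₁₀(6) = 7.78 dB over one source.
L_one = 82.7 − 7.78 = 74.9 dB SPL.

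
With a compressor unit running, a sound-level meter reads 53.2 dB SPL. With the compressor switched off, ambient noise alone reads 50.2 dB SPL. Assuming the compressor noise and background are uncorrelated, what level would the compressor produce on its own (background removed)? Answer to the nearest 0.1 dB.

Background correction is a power subtraction:
L_src = 10·log₁₀(10^(53.2/10) − 10^(50.2/10)) = 10·log₁₀(104200) = 50.2 dB SPL.

50.2 dB SPL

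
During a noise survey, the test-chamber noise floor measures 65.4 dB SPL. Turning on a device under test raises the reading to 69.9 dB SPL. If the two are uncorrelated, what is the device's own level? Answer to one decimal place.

Background correction is a power subtraction:
L_src = 10·log₁₀(10^(69.9/10) − 10^(65.4/10)) = 10·log₁₀(6305000) = 68.0 dB SPL.

68.0 dB SPL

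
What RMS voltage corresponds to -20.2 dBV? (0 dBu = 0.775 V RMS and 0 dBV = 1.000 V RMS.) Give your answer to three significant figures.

V = 1.000 V × 10^(-20.2/20).
= 1.000 × 0.09772 = 0.0977 V.

0.0977 V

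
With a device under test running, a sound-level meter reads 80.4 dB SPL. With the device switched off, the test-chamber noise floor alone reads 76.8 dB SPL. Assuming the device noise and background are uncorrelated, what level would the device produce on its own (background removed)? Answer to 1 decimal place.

Remove the background by subtracting linear intensities:
L_src = 10·log₁₀(10^(80.4/10) − 10^(76.8/10)) = 10·log₁₀(61780000) = 77.9 dB SPL.

77.9 dB SPL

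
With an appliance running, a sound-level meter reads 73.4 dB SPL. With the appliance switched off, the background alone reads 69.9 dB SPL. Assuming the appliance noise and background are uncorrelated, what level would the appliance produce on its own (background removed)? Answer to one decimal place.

70.8 dB SPL

Subtract intensities: L_src = 10·log₁₀(10^(L_total/10) − 10^(L_bg/10)).
L_src = 10·log₁₀(10^(73.4/10) − 10^(69.9/10)) = 10·log₁₀(12110000) = 70.8 dB SPL.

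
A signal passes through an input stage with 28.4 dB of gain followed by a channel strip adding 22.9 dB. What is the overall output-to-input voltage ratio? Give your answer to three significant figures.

Net gain = 28.4 + 22.9 = 51.3 dB.
Voltage ratio = 10^(51.3/20) = 367.

367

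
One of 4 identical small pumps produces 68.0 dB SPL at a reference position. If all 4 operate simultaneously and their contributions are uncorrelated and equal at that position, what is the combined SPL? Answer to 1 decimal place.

4 equal incoherent sources raise the level by 10·log₁₀(4) = 6.02 dB.
L_total = 68.0 + 6.02 = 74.0 dB SPL.

74.0 dB SPL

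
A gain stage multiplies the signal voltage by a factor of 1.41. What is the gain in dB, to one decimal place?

Voltage ratio → dB uses the 20·log₁₀ form:
20·log₁₀(1.41) = 3.0 dB.

3.0 dB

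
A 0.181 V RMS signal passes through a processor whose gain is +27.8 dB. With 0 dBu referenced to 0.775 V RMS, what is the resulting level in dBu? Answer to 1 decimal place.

Input level: 20·log₁₀(0.181/0.775) = -12.63 dBu.
Output: -12.63 + 27.8 = +15.2 dBu.

+15.2 dBu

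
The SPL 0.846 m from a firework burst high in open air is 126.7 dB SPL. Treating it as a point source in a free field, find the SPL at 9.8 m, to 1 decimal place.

105.4 dB SPL

For a point source in a free field, ΔL = −20·log₁₀(d₂/d₁).
ΔL = −20·log₁₀(9.8/0.846) = -21.28 dB, so L₂ = 126.7 + (-21.28) = 105.4 dB SPL.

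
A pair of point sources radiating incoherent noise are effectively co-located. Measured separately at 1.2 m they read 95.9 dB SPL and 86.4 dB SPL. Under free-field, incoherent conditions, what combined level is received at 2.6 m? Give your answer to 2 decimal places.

Combined at 1.2 m: 10·log₁₀(10^(95.9/10)+10^(86.4/10)) = 96.362 dB SPL.
Then apply −20·log₁₀(2.6/1.2) = -6.716 dB → 89.65 dB SPL.

89.65 dB SPL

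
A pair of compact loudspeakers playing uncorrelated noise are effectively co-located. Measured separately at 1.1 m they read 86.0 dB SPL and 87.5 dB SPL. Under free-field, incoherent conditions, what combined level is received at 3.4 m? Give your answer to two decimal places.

Combined at 1.1 m: 10·log₁₀(10^(86.0/10)+10^(87.5/10)) = 89.825 dB SPL.
Then apply −20·log₁₀(3.4/1.1) = -9.802 dB → 80.02 dB SPL.

80.02 dB SPL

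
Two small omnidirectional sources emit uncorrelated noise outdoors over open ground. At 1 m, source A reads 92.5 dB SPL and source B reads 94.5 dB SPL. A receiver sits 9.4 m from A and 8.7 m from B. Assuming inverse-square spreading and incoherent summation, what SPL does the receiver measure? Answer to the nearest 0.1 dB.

77.6 dB SPL

At the listener: L_A = 92.5 − 20·log₁₀(9.4) = 73.04 dB; L_B = 94.5 − 20·log₁₀(8.7) = 75.71 dB.
Combined: 10·log₁₀(10^(73.04/10)+10^(75.71/10)) = 77.6 dB SPL.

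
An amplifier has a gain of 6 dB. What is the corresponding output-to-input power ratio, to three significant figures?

3.98

Power ratio = 10^(dB/10).
10^(6/10) = 10^(0.6000) = 3.98.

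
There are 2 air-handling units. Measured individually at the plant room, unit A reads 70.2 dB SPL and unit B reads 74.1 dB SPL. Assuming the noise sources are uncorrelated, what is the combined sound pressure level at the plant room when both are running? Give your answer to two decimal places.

Uncorrelated sources add in intensity (power), not in dB.
L_total = 10·log₁₀(10^(70.2/10) + 10^(74.1/10)) = 10·log₁₀(36180000) = 75.58 dB SPL.

75.58 dB SPL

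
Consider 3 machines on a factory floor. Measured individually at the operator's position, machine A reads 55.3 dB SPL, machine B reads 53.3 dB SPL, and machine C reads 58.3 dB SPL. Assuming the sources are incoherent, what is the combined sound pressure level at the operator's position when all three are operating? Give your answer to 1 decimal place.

60.9 dB SPL

Incoherent sources sum as intensities:
L_total = 10·log₁₀(10^(55.3/10) + 10^(53.3/10) + 10^(58.3/10)) = 10·log₁₀(1229000) = 60.9 dB SPL.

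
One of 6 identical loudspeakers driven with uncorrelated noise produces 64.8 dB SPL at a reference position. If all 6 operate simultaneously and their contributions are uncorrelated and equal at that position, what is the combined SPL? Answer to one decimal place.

72.6 dB SPL

6 equal incoherent sources raise the level by 10·log₁₀(6) = 7.78 dB.
L_total = 64.8 + 7.78 = 72.6 dB SPL.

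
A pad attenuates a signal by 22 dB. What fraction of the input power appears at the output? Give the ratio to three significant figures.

Power ratio = 10^(dB/10).
10^(-22/10) = 10^(-2.200) = 0.00631.

0.00631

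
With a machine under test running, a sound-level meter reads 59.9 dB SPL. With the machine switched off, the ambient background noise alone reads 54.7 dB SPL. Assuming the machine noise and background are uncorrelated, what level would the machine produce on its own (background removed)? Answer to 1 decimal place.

58.3 dB SPL

Background correction is a power subtraction:
L_src = 10·log₁₀(10^(59.9/10) − 10^(54.7/10)) = 10·log₁₀(682100) = 58.3 dB SPL.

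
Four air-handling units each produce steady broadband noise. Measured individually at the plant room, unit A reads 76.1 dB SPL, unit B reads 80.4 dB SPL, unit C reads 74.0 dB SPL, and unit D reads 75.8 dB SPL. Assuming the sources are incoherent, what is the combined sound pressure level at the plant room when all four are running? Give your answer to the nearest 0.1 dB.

83.3 dB SPL

Uncorrelated sources add in intensity (power), not in dB.
L_total = 10·log₁₀(10^(76.1/10) + 10^(80.4/10) + 10^(74.0/10) + 10^(75.8/10)) = 10·log₁₀(213500000) = 83.3 dB SPL.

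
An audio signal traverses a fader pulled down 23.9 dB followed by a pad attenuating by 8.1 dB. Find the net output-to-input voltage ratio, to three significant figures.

0.0251

Net gain = (−23.9) + (−8.1) = -32.0 dB.
Voltage ratio = 10^(-32.0/20) = 0.0251.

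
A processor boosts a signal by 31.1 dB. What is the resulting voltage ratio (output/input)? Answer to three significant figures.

Voltage ratio = 10^(dB/20).
10^(31.1/20) = 10^(1.555) = 35.9.

35.9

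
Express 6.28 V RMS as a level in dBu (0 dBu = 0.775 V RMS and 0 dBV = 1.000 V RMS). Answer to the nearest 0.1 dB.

+18.2 dBu

dBu = 20·log₁₀(V / 0.775 V).
20·log₁₀(6.28/0.775) = +18.2 dBu.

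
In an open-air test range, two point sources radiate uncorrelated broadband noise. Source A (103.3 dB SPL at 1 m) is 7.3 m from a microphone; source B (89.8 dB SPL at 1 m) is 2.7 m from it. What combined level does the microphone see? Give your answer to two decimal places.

At the listener: L_A = 103.3 − 20·log₁₀(7.3) = 86.034 dB; L_B = 89.8 − 20·log₁₀(2.7) = 81.173 dB.
Combined: 10·log₁₀(10^(86.034/10)+10^(81.173/10)) = 87.26 dB SPL.

87.26 dB SPL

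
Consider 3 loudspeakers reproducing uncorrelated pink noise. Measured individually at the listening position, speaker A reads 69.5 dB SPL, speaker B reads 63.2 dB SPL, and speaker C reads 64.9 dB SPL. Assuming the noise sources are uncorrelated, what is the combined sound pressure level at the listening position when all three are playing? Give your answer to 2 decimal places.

Add the sources as powers (linear), then convert back to dB:
L_total = 10·log₁₀(10^(69.5/10) + 10^(63.2/10) + 10^(64.9/10)) = 10·log₁₀(14090000) = 71.49 dB SPL.

71.49 dB SPL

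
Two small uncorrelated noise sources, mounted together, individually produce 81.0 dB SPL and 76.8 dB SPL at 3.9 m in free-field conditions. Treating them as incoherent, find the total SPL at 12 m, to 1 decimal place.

72.6 dB SPL

Combined at 3.9 m: 10·log₁₀(10^(81.0/10)+10^(76.8/10)) = 82.40 dB SPL.
Then apply −20·log₁₀(12/3.9) = -9.76 dB → 72.6 dB SPL.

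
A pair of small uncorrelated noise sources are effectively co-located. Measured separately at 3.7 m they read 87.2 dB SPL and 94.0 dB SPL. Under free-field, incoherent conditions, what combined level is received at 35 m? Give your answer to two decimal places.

75.31 dB SPL

Combined at 3.7 m: 10·log₁₀(10^(87.2/10)+10^(94.0/10)) = 94.824 dB SPL.
Then apply −20·log₁₀(35/3.7) = -19.517 dB → 75.31 dB SPL.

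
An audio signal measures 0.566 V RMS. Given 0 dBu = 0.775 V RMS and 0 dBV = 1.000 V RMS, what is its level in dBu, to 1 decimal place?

dBu = 20·log₁₀(V / 0.775 V).
20·log₁₀(0.566/0.775) = -2.7 dBu.

-2.7 dBu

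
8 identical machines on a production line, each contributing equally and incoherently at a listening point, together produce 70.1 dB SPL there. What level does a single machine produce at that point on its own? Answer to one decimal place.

8 equal incoherent sources add 10·log₁₀(8) = 9.03 dB over one source.
L_one = 70.1 − 9.03 = 61.1 dB SPL.

61.1 dB SPL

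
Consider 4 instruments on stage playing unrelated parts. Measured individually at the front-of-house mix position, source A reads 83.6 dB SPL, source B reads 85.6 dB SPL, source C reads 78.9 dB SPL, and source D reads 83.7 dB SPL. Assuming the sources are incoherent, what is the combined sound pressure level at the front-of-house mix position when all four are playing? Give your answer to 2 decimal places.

89.56 dB SPL

Incoherent sources sum as intensities:
L_total = 10·log₁₀(10^(83.6/10) + 10^(85.6/10) + 10^(78.9/10) + 10^(83.7/10)) = 10·log₁₀(904200000) = 89.56 dB SPL.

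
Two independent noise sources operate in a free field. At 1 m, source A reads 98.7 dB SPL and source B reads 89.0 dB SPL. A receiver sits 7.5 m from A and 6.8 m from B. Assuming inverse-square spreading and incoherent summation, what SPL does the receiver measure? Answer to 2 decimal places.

81.73 dB SPL

At the listener: L_A = 98.7 − 20·log₁₀(7.5) = 81.199 dB; L_B = 89.0 − 20·log₁₀(6.8) = 72.350 dB.
Combined: 10·log₁₀(10^(81.199/10)+10^(72.350/10)) = 81.73 dB SPL.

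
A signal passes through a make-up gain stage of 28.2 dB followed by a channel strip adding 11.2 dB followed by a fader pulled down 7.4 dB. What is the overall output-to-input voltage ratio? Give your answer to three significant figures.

39.8

Net gain = 28.2 + 11.2 + (−7.4) = 32.0 dB.
Voltage ratio = 10^(32.0/20) = 39.8.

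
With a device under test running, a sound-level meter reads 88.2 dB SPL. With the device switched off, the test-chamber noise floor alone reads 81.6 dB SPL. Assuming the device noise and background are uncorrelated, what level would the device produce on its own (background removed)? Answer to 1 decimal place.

Subtract intensities: L_src = 10·log₁₀(10^(L_total/10) − 10^(L_bg/10)).
L_src = 10·log₁₀(10^(88.2/10) − 10^(81.6/10)) = 10·log₁₀(516100000) = 87.1 dB SPL.

87.1 dB SPL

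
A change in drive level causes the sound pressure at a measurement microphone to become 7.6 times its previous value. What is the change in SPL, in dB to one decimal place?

Sound pressure is an amplitude quantity: ΔL = 20·log₁₀(p₂/p₁).
20·log₁₀(7.6) = 17.6 dB.

17.6 dB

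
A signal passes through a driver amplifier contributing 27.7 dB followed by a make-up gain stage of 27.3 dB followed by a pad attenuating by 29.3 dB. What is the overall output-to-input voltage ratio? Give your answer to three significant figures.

Net gain = 27.7 + 27.3 + (−29.3) = 25.7 dB.
Voltage ratio = 10^(25.7/20) = 19.3.

19.3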